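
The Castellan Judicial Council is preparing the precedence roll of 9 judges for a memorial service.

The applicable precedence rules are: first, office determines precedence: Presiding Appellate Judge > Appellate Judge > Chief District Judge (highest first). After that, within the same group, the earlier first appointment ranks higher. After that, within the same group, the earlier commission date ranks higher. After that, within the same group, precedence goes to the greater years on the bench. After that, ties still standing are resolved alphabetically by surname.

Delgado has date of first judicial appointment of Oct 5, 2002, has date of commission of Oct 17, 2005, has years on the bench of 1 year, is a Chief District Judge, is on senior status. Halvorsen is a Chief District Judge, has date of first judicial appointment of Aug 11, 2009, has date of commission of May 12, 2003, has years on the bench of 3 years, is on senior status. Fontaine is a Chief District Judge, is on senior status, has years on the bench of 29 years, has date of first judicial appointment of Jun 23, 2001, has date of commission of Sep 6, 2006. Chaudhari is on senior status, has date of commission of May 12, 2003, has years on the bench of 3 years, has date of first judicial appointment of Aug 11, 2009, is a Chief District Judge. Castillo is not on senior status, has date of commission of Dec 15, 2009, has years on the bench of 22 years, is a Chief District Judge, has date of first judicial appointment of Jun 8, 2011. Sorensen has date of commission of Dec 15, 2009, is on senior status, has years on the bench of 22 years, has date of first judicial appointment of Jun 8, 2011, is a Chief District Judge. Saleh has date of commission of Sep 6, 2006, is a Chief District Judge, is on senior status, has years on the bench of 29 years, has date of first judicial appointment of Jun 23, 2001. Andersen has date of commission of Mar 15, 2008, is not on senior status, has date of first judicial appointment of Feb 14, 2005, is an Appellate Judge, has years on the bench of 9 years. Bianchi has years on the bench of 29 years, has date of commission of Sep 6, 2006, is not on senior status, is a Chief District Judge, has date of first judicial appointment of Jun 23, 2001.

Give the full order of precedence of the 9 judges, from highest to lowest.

By office: Andersen (Appellate Judge); then Bianchi, Fontaine, Saleh, Delgado, Chaudhari, Halvorsen, Castillo and Sorensen (Chief District Judge).
Among Bianchi, Fontaine, Saleh, Delgado, Chaudhari, Halvorsen, Castillo and Sorensen, by date of first judicial appointment (earlier first): Bianchi, Fontaine and Saleh (Jun 23, 2001) before Delgado (Oct 5, 2002) before Chaudhari and Halvorsen (Aug 11, 2009) before Castillo and Sorensen (Jun 8, 2011).
Bianchi, Fontaine and Saleh all have date of commission Sep 6, 2006, so the next rule applies.
Bianchi, Fontaine and Saleh all have years on the bench 29 years, so the next rule applies.
Among Bianchi, Fontaine and Saleh, alphabetically by surname: Bianchi before Fontaine before Saleh.
Chaudhari and Halvorsen both have date of commission May 12, 2003, so the next rule applies.
Chaudhari and Halvorsen both have years on the bench 3 years, so the next rule applies.
Among Chaudhari and Halvorsen, alphabetically by surname: Chaudhari before Halvorsen.
Castillo and Sorensen both have date of commission Dec 15, 2009, so the next rule applies.
Castillo and Sorensen both have years on the bench 22 years, so the next rule applies.
Among Castillo and Sorensen, alphabetically by surname: Castillo before Sorensen.
Full order: Andersen, Bianchi, Fontaine, Saleh, Delgado, Chaudhari, Halvorsen, Castillo, Sorensen.

Andersen, Bianchi, Fontaine, Saleh, Delgado, Chaudhari, Halvorsen, Castillo, Sorensen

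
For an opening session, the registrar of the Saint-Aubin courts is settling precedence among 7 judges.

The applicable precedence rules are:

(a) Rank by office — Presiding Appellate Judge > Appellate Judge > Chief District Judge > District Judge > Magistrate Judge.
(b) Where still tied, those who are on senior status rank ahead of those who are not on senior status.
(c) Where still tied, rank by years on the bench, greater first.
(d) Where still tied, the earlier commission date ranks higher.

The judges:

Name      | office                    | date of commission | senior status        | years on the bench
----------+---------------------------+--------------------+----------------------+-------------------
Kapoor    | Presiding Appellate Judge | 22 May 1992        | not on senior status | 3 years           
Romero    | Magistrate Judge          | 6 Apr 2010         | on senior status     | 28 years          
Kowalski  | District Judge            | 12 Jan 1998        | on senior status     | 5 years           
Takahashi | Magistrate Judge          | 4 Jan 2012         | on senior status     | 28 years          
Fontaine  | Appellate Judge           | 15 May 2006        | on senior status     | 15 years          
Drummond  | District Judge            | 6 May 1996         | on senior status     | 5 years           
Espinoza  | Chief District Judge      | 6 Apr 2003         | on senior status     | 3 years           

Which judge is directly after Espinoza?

By office: Kapoor (Presiding Appellate Judge); then Fontaine (Appellate Judge); then Espinoza (Chief District Judge); then Drummond and Kowalski (District Judge); then Romero and Takahashi (Magistrate Judge).
Drummond and Kowalski are each on senior status, so the next rule applies.
Drummond and Kowalski both have years on the bench 5 years, so the next rule applies.
Among Drummond and Kowalski, by date of commission (earlier first): Drummond (6 May 1996) before Kowalski (12 Jan 1998).
Romero and Takahashi are each on senior status, so the next rule applies.
Romero and Takahashi both have years on the bench 28 years, so the next rule applies.
Among Romero and Takahashi, by date of commission (earlier first): Romero (6 Apr 2010) before Takahashi (4 Jan 2012).
Order: Kapoor, Fontaine, Espinoza, Drummond, Kowalski, Romero, Takahashi.

Drummond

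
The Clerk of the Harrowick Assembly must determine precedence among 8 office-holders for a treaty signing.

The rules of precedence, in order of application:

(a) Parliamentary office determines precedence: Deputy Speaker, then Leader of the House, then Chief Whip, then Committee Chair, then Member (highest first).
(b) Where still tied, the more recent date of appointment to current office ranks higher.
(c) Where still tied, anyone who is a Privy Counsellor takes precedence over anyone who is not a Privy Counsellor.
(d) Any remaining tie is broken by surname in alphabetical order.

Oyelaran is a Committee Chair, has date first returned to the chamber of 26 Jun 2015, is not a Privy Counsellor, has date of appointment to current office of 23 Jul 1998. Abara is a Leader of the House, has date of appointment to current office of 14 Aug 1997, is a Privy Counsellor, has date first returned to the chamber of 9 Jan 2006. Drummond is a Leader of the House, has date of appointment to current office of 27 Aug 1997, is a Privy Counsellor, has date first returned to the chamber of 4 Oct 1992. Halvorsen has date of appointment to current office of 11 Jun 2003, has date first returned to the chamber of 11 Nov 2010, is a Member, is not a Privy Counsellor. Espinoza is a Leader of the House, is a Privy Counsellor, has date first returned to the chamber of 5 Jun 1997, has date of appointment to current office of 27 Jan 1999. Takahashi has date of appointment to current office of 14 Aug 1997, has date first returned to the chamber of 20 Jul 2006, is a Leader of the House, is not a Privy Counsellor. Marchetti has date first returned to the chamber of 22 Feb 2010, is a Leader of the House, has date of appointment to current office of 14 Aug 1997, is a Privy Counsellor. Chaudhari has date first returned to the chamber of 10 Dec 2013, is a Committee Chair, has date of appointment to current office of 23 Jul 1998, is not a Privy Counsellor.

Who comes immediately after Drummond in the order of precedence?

By parliamentary office: Espinoza, Drummond, Abara, Marchetti and Takahashi (Leader of the House); then Chaudhari and Oyelaran (Committee Chair); then Halvorsen (Member).
Among Espinoza, Drummond, Abara, Marchetti and Takahashi, by date of appointment to current office (later first): Espinoza (27 Jan 1999) before Drummond (27 Aug 1997) before Abara, Marchetti and Takahashi (14 Aug 1997).
Among Abara, Marchetti and Takahashi, a Privy Counsellor before not a Privy Counsellor: Abara and Marchetti (a Privy Counsellor) before Takahashi (not a Privy Counsellor).
Among Abara and Marchetti, alphabetically by surname: Abara before Marchetti.
Chaudhari and Oyelaran both have date of appointment to current office 23 Jul 1998, so the next rule applies.
Chaudhari and Oyelaran are each not a Privy Counsellor, so the next rule applies.
Among Chaudhari and Oyelaran, alphabetically by surname: Chaudhari before Oyelaran.
Order: Espinoza, Drummond, Abara, Marchetti, Takahashi, Chaudhari, Oyelaran, Halvorsen.

Abara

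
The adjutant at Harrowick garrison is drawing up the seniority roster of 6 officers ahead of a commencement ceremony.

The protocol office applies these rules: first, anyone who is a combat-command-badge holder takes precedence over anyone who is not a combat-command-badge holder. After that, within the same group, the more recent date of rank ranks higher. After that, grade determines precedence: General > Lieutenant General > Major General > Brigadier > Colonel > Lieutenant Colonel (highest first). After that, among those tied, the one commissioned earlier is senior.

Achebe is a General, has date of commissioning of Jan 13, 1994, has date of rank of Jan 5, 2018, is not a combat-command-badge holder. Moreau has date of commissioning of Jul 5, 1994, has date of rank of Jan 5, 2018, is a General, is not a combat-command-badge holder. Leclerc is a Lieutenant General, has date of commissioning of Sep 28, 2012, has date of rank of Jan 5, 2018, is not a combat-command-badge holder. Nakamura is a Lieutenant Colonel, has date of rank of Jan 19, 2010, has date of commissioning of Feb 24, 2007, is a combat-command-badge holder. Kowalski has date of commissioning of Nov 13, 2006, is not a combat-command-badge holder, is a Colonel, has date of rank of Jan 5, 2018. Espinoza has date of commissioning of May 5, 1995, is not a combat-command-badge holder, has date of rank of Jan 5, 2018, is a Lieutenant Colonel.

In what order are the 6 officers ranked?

By the first rule: Nakamura (a combat-command-badge holder); then Achebe, Moreau, Leclerc, Kowalski and Espinoza (each not a combat-command-badge holder).
Achebe, Moreau, Leclerc, Kowalski and Espinoza all have date of rank Jan 5, 2018, so the next rule applies.
Among Achebe, Moreau, Leclerc, Kowalski and Espinoza, by grade: Achebe and Moreau (General) before Leclerc (Lieutenant General) before Kowalski (Colonel) before Espinoza (Lieutenant Colonel).
Among Achebe and Moreau, by date of commissioning (earlier first): Achebe (Jan 13, 1994) before Moreau (Jul 5, 1994).
Full order: Nakamura, Achebe, Moreau, Leclerc, Kowalski, Espinoza.

Nakamura, Achebe, Moreau, Leclerc, Kowalski, Espinoza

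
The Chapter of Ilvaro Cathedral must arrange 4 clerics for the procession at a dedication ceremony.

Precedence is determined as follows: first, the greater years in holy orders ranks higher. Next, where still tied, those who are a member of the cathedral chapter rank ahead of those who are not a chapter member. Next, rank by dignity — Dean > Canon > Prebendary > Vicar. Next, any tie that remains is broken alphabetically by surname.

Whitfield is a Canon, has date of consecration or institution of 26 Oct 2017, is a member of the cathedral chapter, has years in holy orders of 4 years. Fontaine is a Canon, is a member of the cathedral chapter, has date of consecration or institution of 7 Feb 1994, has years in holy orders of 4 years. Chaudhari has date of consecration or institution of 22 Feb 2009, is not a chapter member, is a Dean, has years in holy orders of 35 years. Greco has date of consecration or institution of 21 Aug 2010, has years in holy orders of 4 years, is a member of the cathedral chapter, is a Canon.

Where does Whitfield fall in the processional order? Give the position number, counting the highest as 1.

4

By years in holy orders (higher first): Chaudhari (35 years); then Fontaine, Greco and Whitfield (each 4 years).
Fontaine, Greco and Whitfield are each a member of the cathedral chapter, so the next rule applies.
Fontaine, Greco and Whitfield are each Canon, so the next rule applies.
Among Fontaine, Greco and Whitfield, alphabetically by surname: Fontaine before Greco before Whitfield.
Order: Chaudhari, Fontaine, Greco, Whitfield. So position 4.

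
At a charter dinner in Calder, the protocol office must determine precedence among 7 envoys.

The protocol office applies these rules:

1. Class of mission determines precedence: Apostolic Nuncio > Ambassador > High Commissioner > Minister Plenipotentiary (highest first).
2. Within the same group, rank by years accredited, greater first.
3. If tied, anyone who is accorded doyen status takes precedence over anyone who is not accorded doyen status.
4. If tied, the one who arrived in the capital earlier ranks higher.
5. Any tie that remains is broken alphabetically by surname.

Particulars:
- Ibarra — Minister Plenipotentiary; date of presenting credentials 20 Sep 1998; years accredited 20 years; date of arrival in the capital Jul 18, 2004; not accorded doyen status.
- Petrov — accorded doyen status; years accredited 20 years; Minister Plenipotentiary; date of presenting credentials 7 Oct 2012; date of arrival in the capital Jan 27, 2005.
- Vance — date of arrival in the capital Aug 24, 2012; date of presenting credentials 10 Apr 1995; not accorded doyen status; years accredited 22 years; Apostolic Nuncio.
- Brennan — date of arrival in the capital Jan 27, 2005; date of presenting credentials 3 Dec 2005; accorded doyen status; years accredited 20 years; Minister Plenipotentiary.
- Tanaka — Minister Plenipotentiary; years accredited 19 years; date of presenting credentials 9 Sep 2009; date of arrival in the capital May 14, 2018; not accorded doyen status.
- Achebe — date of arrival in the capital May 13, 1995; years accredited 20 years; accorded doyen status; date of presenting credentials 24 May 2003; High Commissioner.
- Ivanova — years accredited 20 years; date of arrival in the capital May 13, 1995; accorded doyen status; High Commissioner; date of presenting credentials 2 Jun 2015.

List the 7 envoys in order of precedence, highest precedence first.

By class of mission: Vance (Apostolic Nuncio); then Achebe and Ivanova (High Commissioner); then Brennan, Petrov, Ibarra and Tanaka (Minister Plenipotentiary).
Achebe and Ivanova both have years accredited 20 years, so the next rule applies.
Achebe and Ivanova are each accorded doyen status, so the next rule applies.
Achebe and Ivanova both have date of arrival in the capital May 13, 1995, so the next rule applies.
Among Achebe and Ivanova, alphabetically by surname: Achebe before Ivanova.
Among Brennan, Petrov, Ibarra and Tanaka, by years accredited (higher first): Brennan, Petrov and Ibarra (20 years) before Tanaka (19 years).
Among Brennan, Petrov and Ibarra, accorded doyen status before not accorded doyen status: Brennan and Petrov (accorded doyen status) before Ibarra (not accorded doyen status).
Brennan and Petrov both have date of arrival in the capital Jan 27, 2005, so the next rule applies.
Among Brennan and Petrov, alphabetically by surname: Brennan before Petrov.
Full order: Vance, Achebe, Ivanova, Brennan, Petrov, Ibarra, Tanaka.

Vance, Achebe, Ivanova, Brennan, Petrov, Ibarra, Tanaka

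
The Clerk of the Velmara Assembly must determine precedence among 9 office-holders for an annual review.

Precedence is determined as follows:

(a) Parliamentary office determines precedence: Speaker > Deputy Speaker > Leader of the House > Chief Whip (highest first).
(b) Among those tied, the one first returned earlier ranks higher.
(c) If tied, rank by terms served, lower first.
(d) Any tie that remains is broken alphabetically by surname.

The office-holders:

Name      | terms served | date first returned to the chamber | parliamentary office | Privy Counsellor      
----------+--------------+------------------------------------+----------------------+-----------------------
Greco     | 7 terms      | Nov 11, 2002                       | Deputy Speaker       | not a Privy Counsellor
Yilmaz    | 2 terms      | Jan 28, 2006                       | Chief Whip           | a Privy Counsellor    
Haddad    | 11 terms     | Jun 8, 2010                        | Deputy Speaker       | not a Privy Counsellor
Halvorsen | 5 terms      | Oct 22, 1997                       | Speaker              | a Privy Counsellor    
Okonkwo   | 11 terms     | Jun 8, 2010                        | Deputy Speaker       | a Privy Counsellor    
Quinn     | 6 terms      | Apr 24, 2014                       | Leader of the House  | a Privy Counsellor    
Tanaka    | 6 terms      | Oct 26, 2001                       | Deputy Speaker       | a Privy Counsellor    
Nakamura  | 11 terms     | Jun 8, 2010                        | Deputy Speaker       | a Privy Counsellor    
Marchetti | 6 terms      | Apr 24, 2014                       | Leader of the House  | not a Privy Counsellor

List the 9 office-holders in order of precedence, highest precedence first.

By parliamentary office: Halvorsen (Speaker); then Tanaka, Greco, Haddad, Nakamura and Okonkwo (Deputy Speaker); then Marchetti and Quinn (Leader of the House); then Yilmaz (Chief Whip).
Among Tanaka, Greco, Haddad, Nakamura and Okonkwo, by date first returned to the chamber (earlier first): Tanaka (Oct 26, 2001) before Greco (Nov 11, 2002) before Haddad, Nakamura and Okonkwo (Jun 8, 2010).
Haddad, Nakamura and Okonkwo all have terms served 11 terms, so the next rule applies.
Among Haddad, Nakamura and Okonkwo, alphabetically by surname: Haddad before Nakamura before Okonkwo.
Marchetti and Quinn both have date first returned to the chamber Apr 24, 2014, so the next rule applies.
Marchetti and Quinn both have terms served 6 terms, so the next rule applies.
Among Marchetti and Quinn, alphabetically by surname: Marchetti before Quinn.
Full order: Halvorsen, Tanaka, Greco, Haddad, Nakamura, Okonkwo, Marchetti, Quinn, Yilmaz.

Halvorsen, Tanaka, Greco, Haddad, Nakamura, Okonkwo, Marchetti, Quinn, Yilmaz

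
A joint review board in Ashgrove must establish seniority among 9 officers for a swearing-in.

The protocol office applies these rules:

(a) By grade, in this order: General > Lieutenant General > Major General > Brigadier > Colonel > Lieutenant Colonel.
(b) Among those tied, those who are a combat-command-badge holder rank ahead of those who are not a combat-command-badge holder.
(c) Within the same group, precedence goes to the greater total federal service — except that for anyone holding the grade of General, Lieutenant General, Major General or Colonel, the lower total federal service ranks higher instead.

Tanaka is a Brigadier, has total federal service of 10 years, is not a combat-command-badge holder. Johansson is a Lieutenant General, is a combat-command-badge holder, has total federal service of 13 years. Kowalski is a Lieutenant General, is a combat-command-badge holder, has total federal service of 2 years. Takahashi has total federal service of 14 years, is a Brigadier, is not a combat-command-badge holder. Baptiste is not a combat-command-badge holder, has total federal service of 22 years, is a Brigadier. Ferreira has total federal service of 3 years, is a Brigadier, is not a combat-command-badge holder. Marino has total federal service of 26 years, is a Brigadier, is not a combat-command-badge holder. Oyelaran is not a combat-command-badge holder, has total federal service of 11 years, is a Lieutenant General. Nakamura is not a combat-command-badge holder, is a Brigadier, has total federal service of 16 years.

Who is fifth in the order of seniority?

Baptiste

By grade: Kowalski, Johansson and Oyelaran (Lieutenant General); then Marino, Baptiste, Nakamura, Takahashi, Tanaka and Ferreira (Brigadier).
Among Kowalski, Johansson and Oyelaran, a combat-command-badge holder before not a combat-command-badge holder: Kowalski and Johansson (a combat-command-badge holder) before Oyelaran (not a combat-command-badge holder).
Among Kowalski and Johansson, by total federal service (lower first) (reversed rule for this group): Kowalski (2 years) before Johansson (13 years).
Marino, Baptiste, Nakamura, Takahashi, Tanaka and Ferreira are each not a combat-command-badge holder, so the next rule applies.
Among Marino, Baptiste, Nakamura, Takahashi, Tanaka and Ferreira, by total federal service (higher first): Marino (26 years) before Baptiste (22 years) before Nakamura (16 years) before Takahashi (14 years) before Tanaka (10 years) before Ferreira (3 years).
Order: Kowalski, Johansson, Oyelaran, Marino, Baptiste, Nakamura, Takahashi, Tanaka, Ferreira.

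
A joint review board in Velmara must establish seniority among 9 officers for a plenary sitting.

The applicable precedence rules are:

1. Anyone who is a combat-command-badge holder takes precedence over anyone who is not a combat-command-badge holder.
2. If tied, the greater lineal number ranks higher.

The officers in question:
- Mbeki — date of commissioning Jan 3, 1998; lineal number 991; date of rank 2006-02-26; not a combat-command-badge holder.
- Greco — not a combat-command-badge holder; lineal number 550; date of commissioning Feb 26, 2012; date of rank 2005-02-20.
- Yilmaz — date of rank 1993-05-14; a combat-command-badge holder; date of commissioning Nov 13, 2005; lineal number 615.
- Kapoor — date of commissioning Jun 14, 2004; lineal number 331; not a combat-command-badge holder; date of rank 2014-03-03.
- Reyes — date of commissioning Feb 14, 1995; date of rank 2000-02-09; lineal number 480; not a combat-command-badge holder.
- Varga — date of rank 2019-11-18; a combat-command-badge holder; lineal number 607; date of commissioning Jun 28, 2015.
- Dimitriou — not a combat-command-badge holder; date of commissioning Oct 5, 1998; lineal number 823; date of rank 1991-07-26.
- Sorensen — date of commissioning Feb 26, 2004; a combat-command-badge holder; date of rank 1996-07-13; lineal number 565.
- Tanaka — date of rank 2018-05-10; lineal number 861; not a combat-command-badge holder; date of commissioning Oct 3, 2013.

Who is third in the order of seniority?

By the first rule: Yilmaz, Varga and Sorensen (each a combat-command-badge holder); then Mbeki, Tanaka, Dimitriou, Greco, Reyes and Kapoor (each not a combat-command-badge holder).
Among Yilmaz, Varga and Sorensen, by lineal number (higher first): Yilmaz (615) before Varga (607) before Sorensen (565).
Among Mbeki, Tanaka, Dimitriou, Greco, Reyes and Kapoor, by lineal number (higher first): Mbeki (991) before Tanaka (861) before Dimitriou (823) before Greco (550) before Reyes (480) before Kapoor (331).
Order: Yilmaz, Varga, Sorensen, Mbeki, Tanaka, Dimitriou, Greco, Reyes, Kapoor.

Sorensen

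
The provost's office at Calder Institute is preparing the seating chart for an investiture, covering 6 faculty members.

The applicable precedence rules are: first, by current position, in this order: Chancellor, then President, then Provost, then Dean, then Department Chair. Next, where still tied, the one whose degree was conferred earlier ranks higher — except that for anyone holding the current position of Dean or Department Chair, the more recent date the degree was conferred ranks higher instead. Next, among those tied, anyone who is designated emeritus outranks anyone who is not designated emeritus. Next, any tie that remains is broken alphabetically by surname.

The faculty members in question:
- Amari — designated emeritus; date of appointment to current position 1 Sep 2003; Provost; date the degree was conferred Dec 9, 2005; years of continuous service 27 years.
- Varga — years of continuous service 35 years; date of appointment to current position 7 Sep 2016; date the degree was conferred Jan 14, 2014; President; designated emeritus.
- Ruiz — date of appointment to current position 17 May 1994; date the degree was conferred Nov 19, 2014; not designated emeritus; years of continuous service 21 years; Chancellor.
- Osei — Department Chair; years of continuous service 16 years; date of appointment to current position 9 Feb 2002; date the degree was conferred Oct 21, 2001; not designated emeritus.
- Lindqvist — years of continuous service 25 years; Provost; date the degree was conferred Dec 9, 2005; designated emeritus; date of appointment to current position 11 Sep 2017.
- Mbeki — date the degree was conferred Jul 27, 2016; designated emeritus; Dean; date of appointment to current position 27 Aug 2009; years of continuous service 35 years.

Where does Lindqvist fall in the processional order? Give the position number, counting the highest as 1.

By current position: Ruiz (Chancellor); then Varga (President); then Amari and Lindqvist (Provost); then Mbeki (Dean); then Osei (Department Chair).
Amari and Lindqvist both have date the degree was conferred Dec 9, 2005, so the next rule applies.
Amari and Lindqvist are each designated emeritus, so the next rule applies.
Among Amari and Lindqvist, alphabetically by surname: Amari before Lindqvist.
Order: Ruiz, Varga, Amari, Lindqvist, Mbeki, Osei. So position 4.

4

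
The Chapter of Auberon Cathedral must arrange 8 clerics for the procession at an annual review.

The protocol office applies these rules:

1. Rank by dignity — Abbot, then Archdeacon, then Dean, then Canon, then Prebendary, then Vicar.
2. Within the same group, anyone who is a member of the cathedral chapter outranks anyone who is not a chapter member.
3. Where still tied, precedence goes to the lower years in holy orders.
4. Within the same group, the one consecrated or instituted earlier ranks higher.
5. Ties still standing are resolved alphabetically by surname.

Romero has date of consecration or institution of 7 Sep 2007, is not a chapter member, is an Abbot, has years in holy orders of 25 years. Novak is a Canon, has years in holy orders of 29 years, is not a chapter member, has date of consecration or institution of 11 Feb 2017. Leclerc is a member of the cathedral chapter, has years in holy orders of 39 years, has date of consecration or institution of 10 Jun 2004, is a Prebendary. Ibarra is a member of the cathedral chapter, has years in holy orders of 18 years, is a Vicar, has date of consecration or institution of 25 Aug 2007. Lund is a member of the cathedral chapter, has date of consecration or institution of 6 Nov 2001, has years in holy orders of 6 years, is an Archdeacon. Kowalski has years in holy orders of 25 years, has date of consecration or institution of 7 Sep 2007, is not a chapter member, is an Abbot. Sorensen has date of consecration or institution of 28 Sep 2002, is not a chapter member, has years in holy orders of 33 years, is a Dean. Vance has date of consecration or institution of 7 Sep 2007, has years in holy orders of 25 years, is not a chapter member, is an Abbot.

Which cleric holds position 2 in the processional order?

Romero

By dignity: Kowalski, Romero and Vance (Abbot); then Lund (Archdeacon); then Sorensen (Dean); then Novak (Canon); then Leclerc (Prebendary); then Ibarra (Vicar).
Kowalski, Romero and Vance are each not a chapter member, so the next rule applies.
Kowalski, Romero and Vance all have years in holy orders 25 years, so the next rule applies.
Kowalski, Romero and Vance all have date of consecration or institution 7 Sep 2007, so the next rule applies.
Among Kowalski, Romero and Vance, alphabetically by surname: Kowalski before Romero before Vance.
Order: Kowalski, Romero, Vance, Lund, Sorensen, Novak, Leclerc, Ibarra.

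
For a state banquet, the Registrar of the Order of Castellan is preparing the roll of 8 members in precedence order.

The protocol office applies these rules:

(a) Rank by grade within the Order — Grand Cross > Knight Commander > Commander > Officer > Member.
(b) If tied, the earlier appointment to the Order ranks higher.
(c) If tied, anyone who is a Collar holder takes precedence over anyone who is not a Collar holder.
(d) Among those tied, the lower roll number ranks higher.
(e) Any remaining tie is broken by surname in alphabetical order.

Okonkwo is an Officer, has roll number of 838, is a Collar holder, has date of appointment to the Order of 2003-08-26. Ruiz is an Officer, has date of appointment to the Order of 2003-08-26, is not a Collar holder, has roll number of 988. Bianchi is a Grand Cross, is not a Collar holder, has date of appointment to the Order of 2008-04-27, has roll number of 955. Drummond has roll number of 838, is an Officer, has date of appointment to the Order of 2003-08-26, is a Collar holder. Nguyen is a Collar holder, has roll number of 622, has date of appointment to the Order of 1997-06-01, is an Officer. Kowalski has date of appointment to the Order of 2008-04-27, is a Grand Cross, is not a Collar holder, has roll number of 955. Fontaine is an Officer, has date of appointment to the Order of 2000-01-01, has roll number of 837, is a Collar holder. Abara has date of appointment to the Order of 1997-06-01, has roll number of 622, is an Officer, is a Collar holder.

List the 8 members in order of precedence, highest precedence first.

By grade within the Order: Bianchi and Kowalski (Grand Cross); then Abara, Nguyen, Fontaine, Drummond, Okonkwo and Ruiz (Officer).
Bianchi and Kowalski both have date of appointment to the Order 2008-04-27, so the next rule applies.
Bianchi and Kowalski are each not a Collar holder, so the next rule applies.
Bianchi and Kowalski both have roll number 955, so the next rule applies.
Among Bianchi and Kowalski, alphabetically by surname: Bianchi before Kowalski.
Among Abara, Nguyen, Fontaine, Drummond, Okonkwo and Ruiz, by date of appointment to the Order (earlier first): Abara and Nguyen (1997-06-01) before Fontaine (2000-01-01) before Drummond, Okonkwo and Ruiz (2003-08-26).
Abara and Nguyen are each a Collar holder, so the next rule applies.
Abara and Nguyen both have roll number 622, so the next rule applies.
Among Abara and Nguyen, alphabetically by surname: Abara before Nguyen.
Among Drummond, Okonkwo and Ruiz, a Collar holder before not a Collar holder: Drummond and Okonkwo (a Collar holder) before Ruiz (not a Collar holder).
Drummond and Okonkwo both have roll number 838, so the next rule applies.
Among Drummond and Okonkwo, alphabetically by surname: Drummond before Okonkwo.
Full order: Bianchi, Kowalski, Abara, Nguyen, Fontaine, Drummond, Okonkwo, Ruiz.

Bianchi, Kowalski, Abara, Nguyen, Fontaine, Drummond, Okonkwo, Ruiz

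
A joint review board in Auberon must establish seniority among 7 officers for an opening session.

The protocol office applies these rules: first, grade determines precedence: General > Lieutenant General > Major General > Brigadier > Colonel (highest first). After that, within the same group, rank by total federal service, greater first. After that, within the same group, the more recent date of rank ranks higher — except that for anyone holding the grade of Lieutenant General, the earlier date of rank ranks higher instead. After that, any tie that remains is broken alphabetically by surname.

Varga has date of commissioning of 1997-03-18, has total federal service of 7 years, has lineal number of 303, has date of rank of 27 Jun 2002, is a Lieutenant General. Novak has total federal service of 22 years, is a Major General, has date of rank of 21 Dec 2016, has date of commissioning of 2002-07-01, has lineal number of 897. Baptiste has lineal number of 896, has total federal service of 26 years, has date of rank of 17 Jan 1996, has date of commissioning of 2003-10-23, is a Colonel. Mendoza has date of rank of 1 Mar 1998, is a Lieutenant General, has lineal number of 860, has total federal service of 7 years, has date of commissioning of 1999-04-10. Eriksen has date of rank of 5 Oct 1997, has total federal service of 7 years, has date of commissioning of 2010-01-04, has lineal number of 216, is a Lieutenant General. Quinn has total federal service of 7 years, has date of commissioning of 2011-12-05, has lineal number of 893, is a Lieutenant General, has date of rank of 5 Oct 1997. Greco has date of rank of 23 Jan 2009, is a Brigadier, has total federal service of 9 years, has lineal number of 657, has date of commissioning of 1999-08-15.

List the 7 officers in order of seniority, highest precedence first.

Eriksen, Quinn, Mendoza, Varga, Novak, Greco, Baptiste

By grade: Eriksen, Quinn, Mendoza and Varga (Lieutenant General); then Novak (Major General); then Greco (Brigadier); then Baptiste (Colonel).
Eriksen, Quinn, Mendoza and Varga all have total federal service 7 years, so the next rule applies.
Among Eriksen, Quinn, Mendoza and Varga, by date of rank (earlier first) (reversed rule for this group): Eriksen and Quinn (5 Oct 1997) before Mendoza (1 Mar 1998) before Varga (27 Jun 2002).
Among Eriksen and Quinn, alphabetically by surname: Eriksen before Quinn.
Full order: Eriksen, Quinn, Mendoza, Varga, Novak, Greco, Baptiste.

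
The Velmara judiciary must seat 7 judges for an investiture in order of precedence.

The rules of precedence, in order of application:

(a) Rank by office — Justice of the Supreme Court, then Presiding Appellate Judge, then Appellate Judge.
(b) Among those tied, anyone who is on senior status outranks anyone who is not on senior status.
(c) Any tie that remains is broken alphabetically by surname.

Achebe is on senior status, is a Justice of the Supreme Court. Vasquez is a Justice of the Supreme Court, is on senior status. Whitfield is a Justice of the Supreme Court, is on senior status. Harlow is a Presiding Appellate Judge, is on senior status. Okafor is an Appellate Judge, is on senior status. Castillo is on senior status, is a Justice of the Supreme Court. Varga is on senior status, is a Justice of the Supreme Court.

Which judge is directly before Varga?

Castillo

By office: Achebe, Castillo, Varga, Vasquez and Whitfield (Justice of the Supreme Court); then Harlow (Presiding Appellate Judge); then Okafor (Appellate Judge).
Achebe, Castillo, Varga, Vasquez and Whitfield are each on senior status, so the next rule applies.
Among Achebe, Castillo, Varga, Vasquez and Whitfield, alphabetically by surname: Achebe before Castillo before Varga before Vasquez before Whitfield.
Order: Achebe, Castillo, Varga, Vasquez, Whitfield, Harlow, Okafor.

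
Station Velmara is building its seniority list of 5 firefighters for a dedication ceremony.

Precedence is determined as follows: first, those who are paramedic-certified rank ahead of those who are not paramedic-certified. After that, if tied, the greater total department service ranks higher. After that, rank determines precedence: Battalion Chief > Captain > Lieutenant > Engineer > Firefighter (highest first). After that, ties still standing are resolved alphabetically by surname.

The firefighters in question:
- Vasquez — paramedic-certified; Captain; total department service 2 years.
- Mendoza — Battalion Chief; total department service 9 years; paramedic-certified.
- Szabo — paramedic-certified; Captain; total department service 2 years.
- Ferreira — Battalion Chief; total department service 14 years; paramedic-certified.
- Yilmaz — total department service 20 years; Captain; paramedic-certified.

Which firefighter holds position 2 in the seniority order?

Ferreira

By the first rule: Yilmaz, Ferreira, Mendoza, Szabo and Vasquez (each paramedic-certified).
Among Yilmaz, Ferreira, Mendoza, Szabo and Vasquez, by total department service (higher first): Yilmaz (20 years) before Ferreira (14 years) before Mendoza (9 years) before Szabo and Vasquez (2 years).
Szabo and Vasquez are each Captain, so the next rule applies.
Among Szabo and Vasquez, alphabetically by surname: Szabo before Vasquez.
Order: Yilmaz, Ferreira, Mendoza, Szabo, Vasquez.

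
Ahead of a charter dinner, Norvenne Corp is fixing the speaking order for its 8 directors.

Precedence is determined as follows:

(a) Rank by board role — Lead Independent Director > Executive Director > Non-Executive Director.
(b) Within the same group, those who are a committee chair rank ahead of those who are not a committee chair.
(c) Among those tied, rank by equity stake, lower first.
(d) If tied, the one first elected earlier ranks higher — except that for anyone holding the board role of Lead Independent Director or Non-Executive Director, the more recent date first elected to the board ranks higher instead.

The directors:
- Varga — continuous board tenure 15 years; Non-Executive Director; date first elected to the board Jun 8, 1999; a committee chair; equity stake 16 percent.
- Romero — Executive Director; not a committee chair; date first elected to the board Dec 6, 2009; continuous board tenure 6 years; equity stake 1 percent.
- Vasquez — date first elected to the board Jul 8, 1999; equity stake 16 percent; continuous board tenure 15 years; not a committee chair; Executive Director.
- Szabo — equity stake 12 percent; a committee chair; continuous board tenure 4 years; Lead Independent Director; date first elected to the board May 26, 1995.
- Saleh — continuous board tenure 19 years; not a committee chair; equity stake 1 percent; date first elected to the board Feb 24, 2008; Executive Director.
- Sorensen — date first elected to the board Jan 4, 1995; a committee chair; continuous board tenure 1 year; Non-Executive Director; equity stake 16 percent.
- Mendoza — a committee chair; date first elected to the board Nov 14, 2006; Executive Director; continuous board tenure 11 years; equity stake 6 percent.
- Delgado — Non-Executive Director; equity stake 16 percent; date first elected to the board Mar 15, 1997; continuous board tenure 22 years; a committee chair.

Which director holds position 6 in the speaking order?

Varga

By board role: Szabo (Lead Independent Director); then Mendoza, Saleh, Romero and Vasquez (Executive Director); then Varga, Delgado and Sorensen (Non-Executive Director).
Among Mendoza, Saleh, Romero and Vasquez, a committee chair before not a committee chair: Mendoza (a committee chair) before Saleh, Romero and Vasquez (not a committee chair).
Among Saleh, Romero and Vasquez, by equity stake (lower first): Saleh and Romero (1 percent) before Vasquez (16 percent).
Among Saleh and Romero, by date first elected to the board (earlier first): Saleh (Feb 24, 2008) before Romero (Dec 6, 2009).
Varga, Delgado and Sorensen are each a committee chair, so the next rule applies.
Varga, Delgado and Sorensen all have equity stake 16 percent, so the next rule applies.
Among Varga, Delgado and Sorensen, by date first elected to the board (later first) (reversed rule for this group): Varga (Jun 8, 1999) before Delgado (Mar 15, 1997) before Sorensen (Jan 4, 1995).
Order: Szabo, Mendoza, Saleh, Romero, Vasquez, Varga, Delgado, Sorensen.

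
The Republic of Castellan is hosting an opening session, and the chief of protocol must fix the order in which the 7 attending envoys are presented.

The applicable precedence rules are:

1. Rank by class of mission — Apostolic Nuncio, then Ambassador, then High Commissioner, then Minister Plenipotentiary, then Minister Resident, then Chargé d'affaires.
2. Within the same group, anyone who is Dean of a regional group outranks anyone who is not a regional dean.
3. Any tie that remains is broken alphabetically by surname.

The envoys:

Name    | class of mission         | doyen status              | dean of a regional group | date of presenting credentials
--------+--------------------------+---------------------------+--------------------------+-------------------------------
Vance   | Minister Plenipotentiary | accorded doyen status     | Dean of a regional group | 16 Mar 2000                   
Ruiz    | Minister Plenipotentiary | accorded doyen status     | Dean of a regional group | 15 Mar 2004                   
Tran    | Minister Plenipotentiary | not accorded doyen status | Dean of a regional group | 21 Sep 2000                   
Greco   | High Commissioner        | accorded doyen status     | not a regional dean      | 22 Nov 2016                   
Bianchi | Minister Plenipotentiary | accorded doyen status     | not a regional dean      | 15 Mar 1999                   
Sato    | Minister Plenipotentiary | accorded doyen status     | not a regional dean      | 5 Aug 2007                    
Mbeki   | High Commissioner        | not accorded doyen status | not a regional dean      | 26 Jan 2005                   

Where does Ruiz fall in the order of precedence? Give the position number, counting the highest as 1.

3

By class of mission: Greco and Mbeki (High Commissioner); then Ruiz, Tran, Vance, Bianchi and Sato (Minister Plenipotentiary).
Greco and Mbeki are each not a regional dean, so the next rule applies.
Among Greco and Mbeki, alphabetically by surname: Greco before Mbeki.
Among Ruiz, Tran, Vance, Bianchi and Sato, Dean of a regional group before not a regional dean: Ruiz, Tran and Vance (Dean of a regional group) before Bianchi and Sato (not a regional dean).
Among Ruiz, Tran and Vance, alphabetically by surname: Ruiz before Tran before Vance.
Among Bianchi and Sato, alphabetically by surname: Bianchi before Sato.
Order: Greco, Mbeki, Ruiz, Tran, Vance, Bianchi, Sato. So position 3.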